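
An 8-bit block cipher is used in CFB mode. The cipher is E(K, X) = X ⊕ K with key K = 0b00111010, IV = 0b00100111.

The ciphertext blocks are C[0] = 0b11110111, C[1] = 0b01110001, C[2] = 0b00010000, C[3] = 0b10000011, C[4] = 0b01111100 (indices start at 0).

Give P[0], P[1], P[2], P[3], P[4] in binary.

CFB decryption: P_i = C_i ⊕ E(K, C_{i−1}), with C_{−1} = IV.
P[0]: E(K, 0b00100111) = 0b00011101; 0b11110111 ⊕ 0b00011101 = 0b11101010.
P[1]: E(K, 0b11110111) = 0b11001101; 0b01110001 ⊕ 0b11001101 = 0b10111100.
P[2]: E(K, 0b01110001) = 0b01001011; 0b00010000 ⊕ 0b01001011 = 0b01011011.
P[3]: E(K, 0b00010000) = 0b00101010; 0b10000011 ⊕ 0b00101010 = 0b10101001.
P[4]: E(K, 0b10000011) = 0b10111001; 0b01111100 ⊕ 0b10111001 = 0b11000101.

P[0] = 0b11101010, P[1] = 0b10111100, P[2] = 0b01011011, P[3] = 0b10101001, P[4] = 0b11000101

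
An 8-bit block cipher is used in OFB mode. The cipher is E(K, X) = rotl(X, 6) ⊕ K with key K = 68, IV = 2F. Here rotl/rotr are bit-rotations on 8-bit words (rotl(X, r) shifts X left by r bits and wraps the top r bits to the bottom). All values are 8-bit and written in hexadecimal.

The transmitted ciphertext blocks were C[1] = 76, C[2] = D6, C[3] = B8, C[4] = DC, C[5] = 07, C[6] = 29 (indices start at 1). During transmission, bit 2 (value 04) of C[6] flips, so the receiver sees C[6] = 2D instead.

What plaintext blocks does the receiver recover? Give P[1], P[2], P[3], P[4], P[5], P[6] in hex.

P[1] = D5, P[2] = 56, P[3] = F0, P[4] = A6, P[5] = F1, P[6] = F8

OFB decryption: S_i = E(K, S_{i−1}) with S_{0} = IV; P_i = C_i ⊕ S_i.
Only C[6] changed, to 2D. In OFB, a change in C_i flips the same bit in P_i only; the keystream is unaffected. Decrypting the received ciphertext:
P[1]: S = E(K, 2F) = A3; 76 ⊕ A3 = D5.
P[2]: S = E(K, A3) = 80; D6 ⊕ 80 = 56.
P[3]: S = E(K, 80) = 48; B8 ⊕ 48 = F0.
P[4]: S = E(K, 48) = 7A; DC ⊕ 7A = A6.
P[5]: S = E(K, 7A) = F6; 07 ⊕ F6 = F1.
P[6]: S = E(K, F6) = D5; 2D ⊕ D5 = F8.
Blocks that differ from the original plaintext: P[6].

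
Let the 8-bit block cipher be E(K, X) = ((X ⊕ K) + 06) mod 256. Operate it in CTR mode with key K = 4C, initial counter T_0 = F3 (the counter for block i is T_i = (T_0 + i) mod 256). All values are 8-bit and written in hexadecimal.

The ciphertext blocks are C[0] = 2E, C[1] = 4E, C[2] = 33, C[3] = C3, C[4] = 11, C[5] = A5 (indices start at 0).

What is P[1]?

P[1] = F0

CTR decryption: S_i = E(K, T_i) where T_i is the counter for block i; P_i = C_i ⊕ S_i.
P[1]: T = F4, S = E(K, T) = BE; 4E ⊕ BE = F0.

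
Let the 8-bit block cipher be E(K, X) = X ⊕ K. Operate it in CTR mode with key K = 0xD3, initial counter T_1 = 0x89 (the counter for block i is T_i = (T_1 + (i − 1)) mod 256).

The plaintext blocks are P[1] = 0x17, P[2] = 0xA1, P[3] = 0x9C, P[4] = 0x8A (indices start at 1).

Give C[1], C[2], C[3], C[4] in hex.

CTR encryption: S_i = E(K, T_i) where T_i is the counter for block i; C_i = P_i ⊕ S_i.
C[1]: T = 0x89, S = E(K, T) = 0x5A; 0x17 ⊕ 0x5A = 0x4D.
C[2]: T = 0x8A, S = E(K, T) = 0x59; 0xA1 ⊕ 0x59 = 0xF8.
C[3]: T = 0x8B, S = E(K, T) = 0x58; 0x9C ⊕ 0x58 = 0xC4.
C[4]: T = 0x8C, S = E(K, T) = 0x5F; 0x8A ⊕ 0x5F = 0xD5.

C[1] = 0x4D, C[2] = 0xF8, C[3] = 0xC4, C[4] = 0xD5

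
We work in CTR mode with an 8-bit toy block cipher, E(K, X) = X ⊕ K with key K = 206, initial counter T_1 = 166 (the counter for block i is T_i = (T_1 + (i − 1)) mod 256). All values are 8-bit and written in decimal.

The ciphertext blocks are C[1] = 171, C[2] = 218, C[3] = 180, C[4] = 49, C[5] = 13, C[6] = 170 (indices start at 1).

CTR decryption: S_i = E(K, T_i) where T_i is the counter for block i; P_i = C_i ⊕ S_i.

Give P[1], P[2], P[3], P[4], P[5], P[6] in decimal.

P[1] = 195, P[2] = 179, P[3] = 210, P[4] = 86, P[5] = 105, P[6] = 207

P[1]: T = 166, S = E(K, T) = 104; 171 ⊕ 104 = 195.
P[2]: T = 167, S = E(K, T) = 105; 218 ⊕ 105 = 179.
P[3]: T = 168, S = E(K, T) = 102; 180 ⊕ 102 = 210.
P[4]: T = 169, S = E(K, T) = 103; 49 ⊕ 103 = 86.
P[5]: T = 170, S = E(K, T) = 100; 13 ⊕ 100 = 105.
P[6]: T = 171, S = E(K, T) = 101; 170 ⊕ 101 = 207.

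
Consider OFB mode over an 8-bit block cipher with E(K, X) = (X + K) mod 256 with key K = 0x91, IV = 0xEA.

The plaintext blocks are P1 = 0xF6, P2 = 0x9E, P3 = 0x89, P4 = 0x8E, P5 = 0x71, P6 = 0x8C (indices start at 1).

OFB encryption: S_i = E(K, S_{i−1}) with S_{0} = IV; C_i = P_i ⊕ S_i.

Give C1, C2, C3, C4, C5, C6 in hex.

C1: S = E(K, 0xEA) = 0x7B; 0xF6 ⊕ 0x7B = 0x8D.
C2: S = E(K, 0x7B) = 0x0C; 0x9E ⊕ 0x0C = 0x92.
C3: S = E(K, 0x0C) = 0x9D; 0x89 ⊕ 0x9D = 0x14.
C4: S = E(K, 0x9D) = 0x2E; 0x8E ⊕ 0x2E = 0xA0.
C5: S = E(K, 0x2E) = 0xBF; 0x71 ⊕ 0xBF = 0xCE.
C6: S = E(K, 0xBF) = 0x50; 0x8C ⊕ 0x50 = 0xDC.

C1 = 0x8D, C2 = 0x92, C3 = 0x14, C4 = 0xA0, C5 = 0xCE, C6 = 0xDC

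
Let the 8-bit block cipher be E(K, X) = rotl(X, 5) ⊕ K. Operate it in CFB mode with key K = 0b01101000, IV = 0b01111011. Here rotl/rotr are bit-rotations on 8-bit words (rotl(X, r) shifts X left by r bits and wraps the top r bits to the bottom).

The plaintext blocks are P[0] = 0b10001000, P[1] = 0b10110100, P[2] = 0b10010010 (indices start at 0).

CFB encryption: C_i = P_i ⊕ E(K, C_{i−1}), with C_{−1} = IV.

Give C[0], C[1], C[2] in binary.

C[0]: E(K, 0b01111011) = 0b00000111; 0b10001000 ⊕ 0b00000111 = 0b10001111.
C[1]: E(K, 0b10001111) = 0b10011001; 0b10110100 ⊕ 0b10011001 = 0b00101101.
C[2]: E(K, 0b00101101) = 0b11001101; 0b10010010 ⊕ 0b11001101 = 0b01011111.

C[0] = 0b10001111, C[1] = 0b00101101, C[2] = 0b01011111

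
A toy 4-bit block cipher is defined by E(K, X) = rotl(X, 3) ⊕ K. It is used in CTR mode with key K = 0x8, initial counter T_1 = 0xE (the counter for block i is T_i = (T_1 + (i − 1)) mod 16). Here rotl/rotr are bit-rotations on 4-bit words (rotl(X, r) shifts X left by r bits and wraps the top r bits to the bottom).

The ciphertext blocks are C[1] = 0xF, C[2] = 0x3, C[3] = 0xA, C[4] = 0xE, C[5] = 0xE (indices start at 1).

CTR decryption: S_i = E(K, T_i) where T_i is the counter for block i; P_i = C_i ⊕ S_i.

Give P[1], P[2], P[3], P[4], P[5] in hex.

P[1]: T = 0xE, S = E(K, T) = 0xF; 0xF ⊕ 0xF = 0x0.
P[2]: T = 0xF, S = E(K, T) = 0x7; 0x3 ⊕ 0x7 = 0x4.
P[3]: T = 0x0, S = E(K, T) = 0x8; 0xA ⊕ 0x8 = 0x2.
P[4]: T = 0x1, S = E(K, T) = 0x0; 0xE ⊕ 0x0 = 0xE.
P[5]: T = 0x2, S = E(K, T) = 0x9; 0xE ⊕ 0x9 = 0x7.

P[1] = 0x0, P[2] = 0x4, P[3] = 0x2, P[4] = 0xE, P[5] = 0x7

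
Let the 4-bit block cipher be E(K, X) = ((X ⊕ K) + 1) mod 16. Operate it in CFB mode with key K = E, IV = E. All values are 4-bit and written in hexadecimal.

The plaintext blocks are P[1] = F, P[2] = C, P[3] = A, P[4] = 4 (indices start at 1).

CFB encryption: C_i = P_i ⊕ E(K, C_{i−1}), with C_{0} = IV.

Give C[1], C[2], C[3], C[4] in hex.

C[1] = E, C[2] = D, C[3] = E, C[4] = 5

C[1]: E(K, E) = 1; F ⊕ 1 = E.
C[2]: E(K, E) = 1; C ⊕ 1 = D.
C[3]: E(K, D) = 4; A ⊕ 4 = E.
C[4]: E(K, E) = 1; 4 ⊕ 1 = 5.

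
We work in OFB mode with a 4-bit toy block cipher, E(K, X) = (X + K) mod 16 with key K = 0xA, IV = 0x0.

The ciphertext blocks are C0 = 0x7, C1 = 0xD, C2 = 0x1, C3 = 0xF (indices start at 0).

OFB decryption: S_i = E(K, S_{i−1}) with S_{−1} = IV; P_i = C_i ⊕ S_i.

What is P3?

P3 = 0x7

P0: S = E(K, 0x0) = 0xA; 0x7 ⊕ 0xA = 0xD.
P1: S = E(K, 0xA) = 0x4; 0xD ⊕ 0x4 = 0x9.
P2: S = E(K, 0x4) = 0xE; 0x1 ⊕ 0xE = 0xF.
P3: S = E(K, 0xE) = 0x8; 0xF ⊕ 0x8 = 0x7.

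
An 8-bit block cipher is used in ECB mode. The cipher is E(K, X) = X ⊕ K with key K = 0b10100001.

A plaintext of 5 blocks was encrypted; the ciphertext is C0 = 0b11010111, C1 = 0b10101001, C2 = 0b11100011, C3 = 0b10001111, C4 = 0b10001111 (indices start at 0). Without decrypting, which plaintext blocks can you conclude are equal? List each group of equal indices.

P3 = P4

ECB encrypts each block independently with the same key, so equal ciphertext blocks imply equal plaintext blocks.
C3 = C4 = 0b10001111, so P3 = P4.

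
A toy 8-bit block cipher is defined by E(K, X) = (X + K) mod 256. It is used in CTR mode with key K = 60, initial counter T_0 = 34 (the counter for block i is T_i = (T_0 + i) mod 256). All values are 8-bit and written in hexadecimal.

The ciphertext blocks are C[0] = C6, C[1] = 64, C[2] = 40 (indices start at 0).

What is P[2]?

CTR decryption: S_i = E(K, T_i) where T_i is the counter for block i; P_i = C_i ⊕ S_i.
P[2]: T = 36, S = E(K, T) = 96; 40 ⊕ 96 = D6.

P[2] = D6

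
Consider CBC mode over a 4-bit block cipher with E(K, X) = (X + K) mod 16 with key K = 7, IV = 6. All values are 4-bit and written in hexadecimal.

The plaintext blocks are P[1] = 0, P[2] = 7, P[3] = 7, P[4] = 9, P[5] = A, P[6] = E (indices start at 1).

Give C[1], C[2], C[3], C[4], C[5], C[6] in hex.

C[1] = D, C[2] = 1, C[3] = D, C[4] = B, C[5] = 8, C[6] = D

CBC encryption: C_i = E(K, P_i ⊕ C_{i−1}), with C_{0} = IV.
C[1]: P[1] ⊕ 6 = 6; E(K, 6) = D.
C[2]: P[2] ⊕ D = A; E(K, A) = 1.
C[3]: P[3] ⊕ 1 = 6; E(K, 6) = D.
C[4]: P[4] ⊕ D = 4; E(K, 4) = B.
C[5]: P[5] ⊕ B = 1; E(K, 1) = 8.
C[6]: P[6] ⊕ 8 = 6; E(K, 6) = D.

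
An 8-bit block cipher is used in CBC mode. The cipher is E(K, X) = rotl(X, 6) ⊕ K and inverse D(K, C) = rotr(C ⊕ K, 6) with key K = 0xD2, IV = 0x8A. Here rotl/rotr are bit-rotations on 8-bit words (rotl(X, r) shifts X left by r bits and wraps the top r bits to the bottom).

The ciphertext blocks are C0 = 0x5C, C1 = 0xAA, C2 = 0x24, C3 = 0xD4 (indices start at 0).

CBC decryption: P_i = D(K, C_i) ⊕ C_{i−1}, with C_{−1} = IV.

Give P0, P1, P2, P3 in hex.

P0: D(K, 0x5C) = 0x3A; 0x3A ⊕ 0x8A = 0xB0.
P1: D(K, 0xAA) = 0xE1; 0xE1 ⊕ 0x5C = 0xBD.
P2: D(K, 0x24) = 0xDB; 0xDB ⊕ 0xAA = 0x71.
P3: D(K, 0xD4) = 0x18; 0x18 ⊕ 0x24 = 0x3C.

P0 = 0xB0, P1 = 0xBD, P2 = 0x71, P3 = 0x3C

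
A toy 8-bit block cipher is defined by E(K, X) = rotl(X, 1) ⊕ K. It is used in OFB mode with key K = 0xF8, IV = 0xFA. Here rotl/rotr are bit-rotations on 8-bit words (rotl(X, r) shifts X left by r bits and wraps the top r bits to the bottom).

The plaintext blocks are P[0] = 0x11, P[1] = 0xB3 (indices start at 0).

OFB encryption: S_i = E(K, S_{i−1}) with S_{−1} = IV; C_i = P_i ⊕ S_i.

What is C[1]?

C[1] = 0x51

C[0]: S = E(K, 0xFA) = 0x0D; 0x11 ⊕ 0x0D = 0x1C.
C[1]: S = E(K, 0x0D) = 0xE2; 0xB3 ⊕ 0xE2 = 0x51.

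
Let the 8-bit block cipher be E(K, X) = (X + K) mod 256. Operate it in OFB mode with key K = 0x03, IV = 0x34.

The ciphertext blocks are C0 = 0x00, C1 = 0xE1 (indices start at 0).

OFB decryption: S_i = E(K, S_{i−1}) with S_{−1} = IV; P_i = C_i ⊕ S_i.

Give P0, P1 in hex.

P0: S = E(K, 0x34) = 0x37; 0x00 ⊕ 0x37 = 0x37.
P1: S = E(K, 0x37) = 0x3A; 0xE1 ⊕ 0x3A = 0xDB.

P0 = 0x37, P1 = 0xDB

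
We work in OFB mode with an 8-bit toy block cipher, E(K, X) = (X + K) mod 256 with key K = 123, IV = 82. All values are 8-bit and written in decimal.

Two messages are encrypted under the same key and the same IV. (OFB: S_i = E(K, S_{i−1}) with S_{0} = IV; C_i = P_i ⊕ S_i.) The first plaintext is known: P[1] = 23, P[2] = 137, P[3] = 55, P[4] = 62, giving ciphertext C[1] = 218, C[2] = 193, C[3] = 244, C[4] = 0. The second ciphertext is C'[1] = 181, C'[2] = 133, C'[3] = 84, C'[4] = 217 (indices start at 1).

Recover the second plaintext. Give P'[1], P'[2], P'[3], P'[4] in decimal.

P'[1] = 120, P'[2] = 205, P'[3] = 151, P'[4] = 231

In OFB with a reused IV, both messages share the same keystream S_i, so C_i ⊕ C'_i = P_i ⊕ P'_i and thus P'_i = P_i ⊕ C_i ⊕ C'_i.
P'[1]: 23 ⊕ 218 ⊕ 181 = 120.
P'[2]: 137 ⊕ 193 ⊕ 133 = 205.
P'[3]: 55 ⊕ 244 ⊕ 84 = 151.
P'[4]: 62 ⊕ 0 ⊕ 217 = 231.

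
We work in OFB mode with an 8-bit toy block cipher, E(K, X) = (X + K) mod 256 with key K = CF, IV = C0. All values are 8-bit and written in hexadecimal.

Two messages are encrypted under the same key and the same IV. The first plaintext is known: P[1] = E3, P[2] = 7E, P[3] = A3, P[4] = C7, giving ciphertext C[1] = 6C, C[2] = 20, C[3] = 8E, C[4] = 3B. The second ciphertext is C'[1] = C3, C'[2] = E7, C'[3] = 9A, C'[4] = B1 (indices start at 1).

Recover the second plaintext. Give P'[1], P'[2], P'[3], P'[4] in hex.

P'[1] = 4C, P'[2] = B9, P'[3] = B7, P'[4] = 4D

In OFB with a reused IV, both messages share the same keystream S_i, so C_i ⊕ C'_i = P_i ⊕ P'_i and thus P'_i = P_i ⊕ C_i ⊕ C'_i.
P'[1]: E3 ⊕ 6C ⊕ C3 = 4C.
P'[2]: 7E ⊕ 20 ⊕ E7 = B9.
P'[3]: A3 ⊕ 8E ⊕ 9A = B7.
P'[4]: C7 ⊕ 3B ⊕ B1 = 4D.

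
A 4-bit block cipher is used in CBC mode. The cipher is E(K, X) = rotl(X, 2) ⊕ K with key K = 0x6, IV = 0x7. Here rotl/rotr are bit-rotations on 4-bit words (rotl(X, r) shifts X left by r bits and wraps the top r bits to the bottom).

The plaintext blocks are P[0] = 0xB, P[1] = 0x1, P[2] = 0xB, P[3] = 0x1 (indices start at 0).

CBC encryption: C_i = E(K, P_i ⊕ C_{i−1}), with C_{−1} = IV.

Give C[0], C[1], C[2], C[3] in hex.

C[0] = 0x5, C[1] = 0x7, C[2] = 0x5, C[3] = 0x7

C[0]: P[0] ⊕ 0x7 = 0xC; E(K, 0xC) = 0x5.
C[1]: P[1] ⊕ 0x5 = 0x4; E(K, 0x4) = 0x7.
C[2]: P[2] ⊕ 0x7 = 0xC; E(K, 0xC) = 0x5.
C[3]: P[3] ⊕ 0x5 = 0x4; E(K, 0x4) = 0x7.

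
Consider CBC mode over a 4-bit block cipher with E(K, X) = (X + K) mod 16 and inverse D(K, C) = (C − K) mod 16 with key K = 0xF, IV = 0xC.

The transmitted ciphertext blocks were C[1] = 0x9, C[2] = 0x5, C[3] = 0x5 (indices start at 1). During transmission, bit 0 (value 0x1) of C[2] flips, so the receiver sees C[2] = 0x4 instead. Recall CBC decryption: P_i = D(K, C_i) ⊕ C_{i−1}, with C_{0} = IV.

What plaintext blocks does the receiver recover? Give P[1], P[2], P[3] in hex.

P[1] = 0x6, P[2] = 0xC, P[3] = 0x2

Only C[2] changed, to 0x4. In CBC, a change in C_i garbles P_i and flips the same bit in P_{i+1}. Decrypting the received ciphertext:
P[1]: D(K, 0x9) = 0xA; 0xA ⊕ 0xC = 0x6.
P[2]: D(K, 0x4) = 0x5; 0x5 ⊕ 0x9 = 0xC.
P[3]: D(K, 0x5) = 0x6; 0x6 ⊕ 0x4 = 0x2.
Blocks that differ from the original plaintext: P[2], P[3].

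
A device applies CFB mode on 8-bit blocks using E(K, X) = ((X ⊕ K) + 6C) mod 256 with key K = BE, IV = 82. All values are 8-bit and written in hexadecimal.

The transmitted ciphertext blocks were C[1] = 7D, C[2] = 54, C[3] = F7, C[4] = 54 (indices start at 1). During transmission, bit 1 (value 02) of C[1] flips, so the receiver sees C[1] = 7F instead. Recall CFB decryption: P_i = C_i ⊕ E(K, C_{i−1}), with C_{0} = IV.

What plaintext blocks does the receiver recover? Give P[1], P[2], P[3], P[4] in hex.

P[1] = D7, P[2] = 79, P[3] = A1, P[4] = E1

Only C[1] changed, to 7F. In CFB, a change in C_i flips the same bit in P_i and garbles P_{i+1}. Decrypting the received ciphertext:
P[1]: E(K, 82) = A8; 7F ⊕ A8 = D7.
P[2]: E(K, 7F) = 2D; 54 ⊕ 2D = 79.
P[3]: E(K, 54) = 56; F7 ⊕ 56 = A1.
P[4]: E(K, F7) = B5; 54 ⊕ B5 = E1.
Blocks that differ from the original plaintext: P[1], P[2].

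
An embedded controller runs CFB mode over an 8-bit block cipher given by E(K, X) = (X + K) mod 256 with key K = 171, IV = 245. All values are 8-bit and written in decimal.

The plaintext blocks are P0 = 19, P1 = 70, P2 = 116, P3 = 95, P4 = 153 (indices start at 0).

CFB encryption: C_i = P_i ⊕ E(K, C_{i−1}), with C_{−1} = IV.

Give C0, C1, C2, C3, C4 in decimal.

C0: E(K, 245) = 160; 19 ⊕ 160 = 179.
C1: E(K, 179) = 94; 70 ⊕ 94 = 24.
C2: E(K, 24) = 195; 116 ⊕ 195 = 183.
C3: E(K, 183) = 98; 95 ⊕ 98 = 61.
C4: E(K, 61) = 232; 153 ⊕ 232 = 113.

C0 = 179, C1 = 24, C2 = 183, C3 = 61, C4 = 113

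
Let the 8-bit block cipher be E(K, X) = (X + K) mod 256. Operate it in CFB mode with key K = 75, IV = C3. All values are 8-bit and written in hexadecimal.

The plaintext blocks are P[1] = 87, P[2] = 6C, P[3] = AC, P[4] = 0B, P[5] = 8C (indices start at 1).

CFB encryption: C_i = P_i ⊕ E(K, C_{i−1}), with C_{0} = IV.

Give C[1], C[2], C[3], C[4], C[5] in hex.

C[1]: E(K, C3) = 38; 87 ⊕ 38 = BF.
C[2]: E(K, BF) = 34; 6C ⊕ 34 = 58.
C[3]: E(K, 58) = CD; AC ⊕ CD = 61.
C[4]: E(K, 61) = D6; 0B ⊕ D6 = DD.
C[5]: E(K, DD) = 52; 8C ⊕ 52 = DE.

C[1] = BF, C[2] = 58, C[3] = 61, C[4] = DD, C[5] = DE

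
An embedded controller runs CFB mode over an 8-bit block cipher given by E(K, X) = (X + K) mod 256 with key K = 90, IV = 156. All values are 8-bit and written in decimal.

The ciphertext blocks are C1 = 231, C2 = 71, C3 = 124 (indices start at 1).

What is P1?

P1 = 17

CFB decryption: P_i = C_i ⊕ E(K, C_{i−1}), with C_{0} = IV.
P1: E(K, 156) = 246; 231 ⊕ 246 = 17.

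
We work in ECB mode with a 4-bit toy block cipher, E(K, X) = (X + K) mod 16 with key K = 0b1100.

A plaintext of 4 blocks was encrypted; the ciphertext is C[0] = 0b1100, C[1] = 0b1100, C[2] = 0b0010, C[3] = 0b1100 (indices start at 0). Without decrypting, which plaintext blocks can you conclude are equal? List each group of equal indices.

P[0] = P[1] = P[3]

ECB encrypts each block independently with the same key, so equal ciphertext blocks imply equal plaintext blocks.
C[0] = C[1] = C[3] = 0b1100, so P[0] = P[1] = P[3].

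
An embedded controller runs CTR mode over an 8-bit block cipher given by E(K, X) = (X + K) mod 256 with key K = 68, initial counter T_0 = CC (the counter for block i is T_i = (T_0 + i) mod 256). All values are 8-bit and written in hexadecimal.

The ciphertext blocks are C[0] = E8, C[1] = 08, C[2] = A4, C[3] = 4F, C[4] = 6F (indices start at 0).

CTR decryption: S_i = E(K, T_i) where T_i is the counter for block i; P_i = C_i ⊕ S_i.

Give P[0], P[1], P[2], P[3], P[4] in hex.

P[0]: T = CC, S = E(K, T) = 34; E8 ⊕ 34 = DC.
P[1]: T = CD, S = E(K, T) = 35; 08 ⊕ 35 = 3D.
P[2]: T = CE, S = E(K, T) = 36; A4 ⊕ 36 = 92.
P[3]: T = CF, S = E(K, T) = 37; 4F ⊕ 37 = 78.
P[4]: T = D0, S = E(K, T) = 38; 6F ⊕ 38 = 57.

P[0] = DC, P[1] = 3D, P[2] = 92, P[3] = 78, P[4] = 57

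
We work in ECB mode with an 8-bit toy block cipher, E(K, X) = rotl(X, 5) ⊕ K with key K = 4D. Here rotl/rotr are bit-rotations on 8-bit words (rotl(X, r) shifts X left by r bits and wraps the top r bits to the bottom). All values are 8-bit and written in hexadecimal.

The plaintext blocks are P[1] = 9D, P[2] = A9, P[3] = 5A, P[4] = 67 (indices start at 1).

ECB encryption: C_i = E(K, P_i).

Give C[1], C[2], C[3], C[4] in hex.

C[1]: E(K, 9D) = FE.
C[2]: E(K, A9) = 78.
C[3]: E(K, 5A) = 06.
C[4]: E(K, 67) = A1.

C[1] = FE, C[2] = 78, C[3] = 06, C[4] = A1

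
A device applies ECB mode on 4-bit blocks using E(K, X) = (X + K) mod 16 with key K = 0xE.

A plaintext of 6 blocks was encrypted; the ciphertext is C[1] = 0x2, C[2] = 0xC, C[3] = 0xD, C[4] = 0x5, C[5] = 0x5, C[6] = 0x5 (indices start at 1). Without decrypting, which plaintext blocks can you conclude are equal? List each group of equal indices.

ECB encrypts each block independently with the same key, so equal ciphertext blocks imply equal plaintext blocks.
C[4] = C[5] = C[6] = 0x5, so P[4] = P[5] = P[6].

P[4] = P[5] = P[6]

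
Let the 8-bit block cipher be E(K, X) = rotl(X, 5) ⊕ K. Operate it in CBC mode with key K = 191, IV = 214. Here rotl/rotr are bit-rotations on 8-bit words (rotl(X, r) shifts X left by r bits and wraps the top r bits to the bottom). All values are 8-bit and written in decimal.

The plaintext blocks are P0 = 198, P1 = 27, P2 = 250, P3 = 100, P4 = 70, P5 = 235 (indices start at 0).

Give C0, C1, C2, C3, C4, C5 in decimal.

CBC encryption: C_i = E(K, P_i ⊕ C_{i−1}), with C_{−1} = IV.
C0: P0 ⊕ 214 = 16; E(K, 16) = 189.
C1: P1 ⊕ 189 = 166; E(K, 166) = 107.
C2: P2 ⊕ 107 = 145; E(K, 145) = 141.
C3: P3 ⊕ 141 = 233; E(K, 233) = 130.
C4: P4 ⊕ 130 = 196; E(K, 196) = 39.
C5: P5 ⊕ 39 = 204; E(K, 204) = 38.

C0 = 189, C1 = 107, C2 = 141, C3 = 130, C4 = 39, C5 = 38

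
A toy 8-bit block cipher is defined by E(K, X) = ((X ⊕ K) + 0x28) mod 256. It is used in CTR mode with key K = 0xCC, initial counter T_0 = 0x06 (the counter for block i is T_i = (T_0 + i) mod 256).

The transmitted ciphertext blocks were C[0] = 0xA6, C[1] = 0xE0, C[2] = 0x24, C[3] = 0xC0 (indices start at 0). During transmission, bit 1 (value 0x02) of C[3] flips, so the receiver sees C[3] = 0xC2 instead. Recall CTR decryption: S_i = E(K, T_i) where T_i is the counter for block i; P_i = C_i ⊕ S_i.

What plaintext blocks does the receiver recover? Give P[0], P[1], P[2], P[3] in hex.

Only C[3] changed, to 0xC2. In CTR, a change in C_i flips the same bit in P_i only; the keystream is unaffected. Decrypting the received ciphertext:
P[0]: T = 0x06, S = E(K, T) = 0xF2; 0xA6 ⊕ 0xF2 = 0x54.
P[1]: T = 0x07, S = E(K, T) = 0xF3; 0xE0 ⊕ 0xF3 = 0x13.
P[2]: T = 0x08, S = E(K, T) = 0xEC; 0x24 ⊕ 0xEC = 0xC8.
P[3]: T = 0x09, S = E(K, T) = 0xED; 0xC2 ⊕ 0xED = 0x2F.
Blocks that differ from the original plaintext: P[3].

P[0] = 0x54, P[1] = 0x13, P[2] = 0xC8, P[3] = 0x2F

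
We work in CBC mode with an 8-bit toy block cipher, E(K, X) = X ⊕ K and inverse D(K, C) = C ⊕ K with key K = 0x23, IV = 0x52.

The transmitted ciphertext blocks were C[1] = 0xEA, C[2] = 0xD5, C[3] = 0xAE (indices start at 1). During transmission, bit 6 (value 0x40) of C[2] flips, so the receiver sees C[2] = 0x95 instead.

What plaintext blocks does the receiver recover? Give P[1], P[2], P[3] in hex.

CBC decryption: P_i = D(K, C_i) ⊕ C_{i−1}, with C_{0} = IV.
Only C[2] changed, to 0x95. In CBC, a change in C_i garbles P_i and flips the same bit in P_{i+1}. Decrypting the received ciphertext:
P[1]: D(K, 0xEA) = 0xC9; 0xC9 ⊕ 0x52 = 0x9B.
P[2]: D(K, 0x95) = 0xB6; 0xB6 ⊕ 0xEA = 0x5C.
P[3]: D(K, 0xAE) = 0x8D; 0x8D ⊕ 0x95 = 0x18.
Blocks that differ from the original plaintext: P[2], P[3].

P[1] = 0x9B, P[2] = 0x5C, P[3] = 0x18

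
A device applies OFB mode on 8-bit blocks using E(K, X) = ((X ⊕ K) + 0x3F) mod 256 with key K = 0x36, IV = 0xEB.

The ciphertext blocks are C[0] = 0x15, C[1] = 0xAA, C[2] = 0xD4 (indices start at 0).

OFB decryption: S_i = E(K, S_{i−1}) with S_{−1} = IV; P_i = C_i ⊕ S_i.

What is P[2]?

P[0]: S = E(K, 0xEB) = 0x1C; 0x15 ⊕ 0x1C = 0x09.
P[1]: S = E(K, 0x1C) = 0x69; 0xAA ⊕ 0x69 = 0xC3.
P[2]: S = E(K, 0x69) = 0x9E; 0xD4 ⊕ 0x9E = 0x4A.

P[2] = 0x4A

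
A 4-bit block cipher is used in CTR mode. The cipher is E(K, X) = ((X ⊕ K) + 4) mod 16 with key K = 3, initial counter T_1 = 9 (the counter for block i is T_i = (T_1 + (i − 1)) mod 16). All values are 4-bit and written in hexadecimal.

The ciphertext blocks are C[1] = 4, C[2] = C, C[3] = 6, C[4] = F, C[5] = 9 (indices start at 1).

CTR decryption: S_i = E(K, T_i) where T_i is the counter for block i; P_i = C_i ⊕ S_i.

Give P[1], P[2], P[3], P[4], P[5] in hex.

P[1]: T = 9, S = E(K, T) = E; 4 ⊕ E = A.
P[2]: T = A, S = E(K, T) = D; C ⊕ D = 1.
P[3]: T = B, S = E(K, T) = C; 6 ⊕ C = A.
P[4]: T = C, S = E(K, T) = 3; F ⊕ 3 = C.
P[5]: T = D, S = E(K, T) = 2; 9 ⊕ 2 = B.

P[1] = A, P[2] = 1, P[3] = A, P[4] = C, P[5] = B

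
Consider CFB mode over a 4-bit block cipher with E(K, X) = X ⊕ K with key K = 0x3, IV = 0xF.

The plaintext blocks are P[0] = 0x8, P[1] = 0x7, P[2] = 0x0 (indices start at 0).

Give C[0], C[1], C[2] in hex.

CFB encryption: C_i = P_i ⊕ E(K, C_{i−1}), with C_{−1} = IV.
C[0]: E(K, 0xF) = 0xC; 0x8 ⊕ 0xC = 0x4.
C[1]: E(K, 0x4) = 0x7; 0x7 ⊕ 0x7 = 0x0.
C[2]: E(K, 0x0) = 0x3; 0x0 ⊕ 0x3 = 0x3.

C[0] = 0x4, C[1] = 0x0, C[2] = 0x3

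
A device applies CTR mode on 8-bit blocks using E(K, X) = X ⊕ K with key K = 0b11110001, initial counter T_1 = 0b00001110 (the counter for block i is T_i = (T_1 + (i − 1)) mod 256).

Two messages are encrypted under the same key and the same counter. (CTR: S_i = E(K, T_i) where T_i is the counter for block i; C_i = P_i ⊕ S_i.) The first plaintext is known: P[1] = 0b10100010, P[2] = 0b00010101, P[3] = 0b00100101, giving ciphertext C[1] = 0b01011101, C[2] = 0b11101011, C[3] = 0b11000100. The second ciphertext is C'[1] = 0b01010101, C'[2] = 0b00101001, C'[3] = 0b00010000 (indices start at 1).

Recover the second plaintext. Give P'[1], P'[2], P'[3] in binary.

P'[1] = 0b10101010, P'[2] = 0b11010111, P'[3] = 0b11110001

In CTR with a reused counter, both messages share the same keystream S_i, so C_i ⊕ C'_i = P_i ⊕ P'_i and thus P'_i = P_i ⊕ C_i ⊕ C'_i.
P'[1]: 0b10100010 ⊕ 0b01011101 ⊕ 0b01010101 = 0b10101010.
P'[2]: 0b00010101 ⊕ 0b11101011 ⊕ 0b00101001 = 0b11010111.
P'[3]: 0b00100101 ⊕ 0b11000100 ⊕ 0b00010000 = 0b11110001.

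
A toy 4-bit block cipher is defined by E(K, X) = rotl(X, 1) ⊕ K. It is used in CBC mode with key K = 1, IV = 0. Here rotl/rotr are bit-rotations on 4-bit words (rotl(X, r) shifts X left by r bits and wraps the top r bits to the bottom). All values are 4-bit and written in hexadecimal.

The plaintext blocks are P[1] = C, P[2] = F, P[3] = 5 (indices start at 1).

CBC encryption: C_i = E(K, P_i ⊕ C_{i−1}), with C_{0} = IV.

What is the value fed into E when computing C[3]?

A

C[1]: P[1] ⊕ 0 = C; E(K, C) = 8.
C[2]: P[2] ⊕ 8 = 7; E(K, 7) = F.
C[3]: P[3] ⊕ F = A; E(K, A) = 4.
So the input to E for block [3] is A.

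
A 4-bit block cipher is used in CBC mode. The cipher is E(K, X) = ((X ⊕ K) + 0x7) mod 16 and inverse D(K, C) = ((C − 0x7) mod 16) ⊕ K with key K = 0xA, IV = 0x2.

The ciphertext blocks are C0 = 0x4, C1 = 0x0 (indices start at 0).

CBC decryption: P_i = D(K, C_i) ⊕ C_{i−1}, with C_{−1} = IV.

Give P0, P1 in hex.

P0 = 0x5, P1 = 0x7

P0: D(K, 0x4) = 0x7; 0x7 ⊕ 0x2 = 0x5.
P1: D(K, 0x0) = 0x3; 0x3 ⊕ 0x4 = 0x7.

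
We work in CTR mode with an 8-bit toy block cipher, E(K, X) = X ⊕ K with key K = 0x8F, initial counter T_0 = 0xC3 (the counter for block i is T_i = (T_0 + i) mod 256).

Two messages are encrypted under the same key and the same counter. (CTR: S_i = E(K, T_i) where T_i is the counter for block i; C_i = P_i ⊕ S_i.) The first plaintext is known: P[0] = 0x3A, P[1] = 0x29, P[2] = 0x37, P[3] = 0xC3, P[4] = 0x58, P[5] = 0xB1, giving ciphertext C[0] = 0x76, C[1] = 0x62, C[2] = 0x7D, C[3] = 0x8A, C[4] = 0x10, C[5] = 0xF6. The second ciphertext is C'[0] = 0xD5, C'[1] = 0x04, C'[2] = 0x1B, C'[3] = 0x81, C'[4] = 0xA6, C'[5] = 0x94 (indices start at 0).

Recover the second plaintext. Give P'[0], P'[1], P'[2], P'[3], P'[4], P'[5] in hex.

In CTR with a reused counter, both messages share the same keystream S_i, so C_i ⊕ C'_i = P_i ⊕ P'_i and thus P'_i = P_i ⊕ C_i ⊕ C'_i.
P'[0]: 0x3A ⊕ 0x76 ⊕ 0xD5 = 0x99.
P'[1]: 0x29 ⊕ 0x62 ⊕ 0x04 = 0x4F.
P'[2]: 0x37 ⊕ 0x7D ⊕ 0x1B = 0x51.
P'[3]: 0xC3 ⊕ 0x8A ⊕ 0x81 = 0xC8.
P'[4]: 0x58 ⊕ 0x10 ⊕ 0xA6 = 0xEE.
P'[5]: 0xB1 ⊕ 0xF6 ⊕ 0x94 = 0xD3.

P'[0] = 0x99, P'[1] = 0x4F, P'[2] = 0x51, P'[3] = 0xC8, P'[4] = 0xEE, P'[5] = 0xD3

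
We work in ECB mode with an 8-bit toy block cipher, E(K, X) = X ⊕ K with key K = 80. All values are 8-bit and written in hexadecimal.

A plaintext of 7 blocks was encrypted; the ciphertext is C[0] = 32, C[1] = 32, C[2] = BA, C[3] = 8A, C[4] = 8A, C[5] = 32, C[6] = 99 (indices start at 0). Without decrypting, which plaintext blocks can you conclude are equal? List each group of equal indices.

P[0] = P[1] = P[5]; P[3] = P[4]

ECB encrypts each block independently with the same key, so equal ciphertext blocks imply equal plaintext blocks.
C[0] = C[1] = C[5] = 32, so P[0] = P[1] = P[5].
C[3] = C[4] = 8A, so P[3] = P[4].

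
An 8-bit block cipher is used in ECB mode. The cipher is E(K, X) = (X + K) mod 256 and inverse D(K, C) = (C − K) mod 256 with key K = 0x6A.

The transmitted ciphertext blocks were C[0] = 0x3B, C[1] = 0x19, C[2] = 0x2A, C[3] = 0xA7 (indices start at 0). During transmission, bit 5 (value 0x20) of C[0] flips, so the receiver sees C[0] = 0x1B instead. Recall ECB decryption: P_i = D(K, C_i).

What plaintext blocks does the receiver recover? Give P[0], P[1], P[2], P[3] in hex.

Only C[0] changed, to 0x1B. In ECB, a change in C_i affects only P_i. Decrypting the received ciphertext:
P[0]: D(K, 0x1B) = 0xB1.
P[1]: D(K, 0x19) = 0xAF.
P[2]: D(K, 0x2A) = 0xC0.
P[3]: D(K, 0xA7) = 0x3D.
Blocks that differ from the original plaintext: P[0].

P[0] = 0xB1, P[1] = 0xAF, P[2] = 0xC0, P[3] = 0x3D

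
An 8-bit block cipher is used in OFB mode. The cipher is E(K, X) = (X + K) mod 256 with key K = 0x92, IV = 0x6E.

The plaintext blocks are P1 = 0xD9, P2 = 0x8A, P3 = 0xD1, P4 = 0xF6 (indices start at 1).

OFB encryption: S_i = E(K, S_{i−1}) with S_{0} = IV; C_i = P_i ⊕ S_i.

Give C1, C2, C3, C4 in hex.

C1: S = E(K, 0x6E) = 0x00; 0xD9 ⊕ 0x00 = 0xD9.
C2: S = E(K, 0x00) = 0x92; 0x8A ⊕ 0x92 = 0x18.
C3: S = E(K, 0x92) = 0x24; 0xD1 ⊕ 0x24 = 0xF5.
C4: S = E(K, 0x24) = 0xB6; 0xF6 ⊕ 0xB6 = 0x40.

C1 = 0xD9, C2 = 0x18, C3 = 0xF5, C4 = 0x40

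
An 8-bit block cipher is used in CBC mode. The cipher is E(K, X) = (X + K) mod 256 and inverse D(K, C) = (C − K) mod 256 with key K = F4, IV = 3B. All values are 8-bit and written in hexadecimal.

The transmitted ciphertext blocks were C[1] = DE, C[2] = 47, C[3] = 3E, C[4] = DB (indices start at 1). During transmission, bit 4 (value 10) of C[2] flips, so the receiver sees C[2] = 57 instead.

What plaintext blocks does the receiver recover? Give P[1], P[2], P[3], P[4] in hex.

P[1] = D1, P[2] = BD, P[3] = 1D, P[4] = D9

CBC decryption: P_i = D(K, C_i) ⊕ C_{i−1}, with C_{0} = IV.
Only C[2] changed, to 57. In CBC, a change in C_i garbles P_i and flips the same bit in P_{i+1}. Decrypting the received ciphertext:
P[1]: D(K, DE) = EA; EA ⊕ 3B = D1.
P[2]: D(K, 57) = 63; 63 ⊕ DE = BD.
P[3]: D(K, 3E) = 4A; 4A ⊕ 57 = 1D.
P[4]: D(K, DB) = E7; E7 ⊕ 3E = D9.
Blocks that differ from the original plaintext: P[2], P[3].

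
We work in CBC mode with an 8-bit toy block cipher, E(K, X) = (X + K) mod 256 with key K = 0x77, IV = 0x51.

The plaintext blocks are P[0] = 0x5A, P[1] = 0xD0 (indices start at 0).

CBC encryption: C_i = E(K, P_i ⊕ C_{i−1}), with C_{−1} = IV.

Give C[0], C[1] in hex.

C[0] = 0x82, C[1] = 0xC9

C[0]: P[0] ⊕ 0x51 = 0x0B; E(K, 0x0B) = 0x82.
C[1]: P[1] ⊕ 0x82 = 0x52; E(K, 0x52) = 0xC9.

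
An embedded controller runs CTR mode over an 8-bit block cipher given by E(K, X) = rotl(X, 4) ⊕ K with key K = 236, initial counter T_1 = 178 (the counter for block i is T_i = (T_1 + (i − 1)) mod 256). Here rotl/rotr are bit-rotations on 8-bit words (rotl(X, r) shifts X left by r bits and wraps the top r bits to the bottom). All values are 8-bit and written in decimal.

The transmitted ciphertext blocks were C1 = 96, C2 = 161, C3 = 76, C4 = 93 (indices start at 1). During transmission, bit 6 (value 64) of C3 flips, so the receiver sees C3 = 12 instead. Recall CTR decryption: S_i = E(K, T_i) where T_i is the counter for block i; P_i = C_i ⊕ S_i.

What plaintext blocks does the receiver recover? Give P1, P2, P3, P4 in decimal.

P1 = 167, P2 = 118, P3 = 171, P4 = 234

Only C3 changed, to 12. In CTR, a change in C_i flips the same bit in P_i only; the keystream is unaffected. Decrypting the received ciphertext:
P1: T = 178, S = E(K, T) = 199; 96 ⊕ 199 = 167.
P2: T = 179, S = E(K, T) = 215; 161 ⊕ 215 = 118.
P3: T = 180, S = E(K, T) = 167; 12 ⊕ 167 = 171.
P4: T = 181, S = E(K, T) = 183; 93 ⊕ 183 = 234.
Blocks that differ from the original plaintext: P3.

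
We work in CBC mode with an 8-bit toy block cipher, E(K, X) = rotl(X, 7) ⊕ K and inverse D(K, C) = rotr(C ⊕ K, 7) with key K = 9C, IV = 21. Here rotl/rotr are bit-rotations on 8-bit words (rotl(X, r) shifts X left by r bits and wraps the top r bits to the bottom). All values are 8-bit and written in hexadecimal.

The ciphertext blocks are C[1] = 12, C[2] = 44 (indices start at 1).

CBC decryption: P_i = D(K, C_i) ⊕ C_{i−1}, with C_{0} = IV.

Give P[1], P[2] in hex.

P[1]: D(K, 12) = 1D; 1D ⊕ 21 = 3C.
P[2]: D(K, 44) = B1; B1 ⊕ 12 = A3.

P[1] = 3C, P[2] = A3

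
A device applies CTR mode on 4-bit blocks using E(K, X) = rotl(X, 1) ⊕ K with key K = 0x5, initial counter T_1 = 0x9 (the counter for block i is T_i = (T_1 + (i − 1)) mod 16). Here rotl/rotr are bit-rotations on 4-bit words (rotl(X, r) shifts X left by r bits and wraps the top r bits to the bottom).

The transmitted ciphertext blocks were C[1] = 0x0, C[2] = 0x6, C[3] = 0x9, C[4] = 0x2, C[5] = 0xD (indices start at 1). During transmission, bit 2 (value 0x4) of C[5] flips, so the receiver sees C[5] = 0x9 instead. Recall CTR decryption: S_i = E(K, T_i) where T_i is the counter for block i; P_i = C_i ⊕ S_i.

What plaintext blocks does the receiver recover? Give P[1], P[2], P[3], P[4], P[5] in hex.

Only C[5] changed, to 0x9. In CTR, a change in C_i flips the same bit in P_i only; the keystream is unaffected. Decrypting the received ciphertext:
P[1]: T = 0x9, S = E(K, T) = 0x6; 0x0 ⊕ 0x6 = 0x6.
P[2]: T = 0xA, S = E(K, T) = 0x0; 0x6 ⊕ 0x0 = 0x6.
P[3]: T = 0xB, S = E(K, T) = 0x2; 0x9 ⊕ 0x2 = 0xB.
P[4]: T = 0xC, S = E(K, T) = 0xC; 0x2 ⊕ 0xC = 0xE.
P[5]: T = 0xD, S = E(K, T) = 0xE; 0x9 ⊕ 0xE = 0x7.
Blocks that differ from the original plaintext: P[5].

P[1] = 0x6, P[2] = 0x6, P[3] = 0xB, P[4] = 0xE, P[5] = 0x7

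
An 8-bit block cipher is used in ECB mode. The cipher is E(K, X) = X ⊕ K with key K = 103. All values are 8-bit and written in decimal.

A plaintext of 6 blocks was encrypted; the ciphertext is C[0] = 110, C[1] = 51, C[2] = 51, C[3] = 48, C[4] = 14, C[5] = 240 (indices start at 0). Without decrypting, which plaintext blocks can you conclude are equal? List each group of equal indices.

ECB encrypts each block independently with the same key, so equal ciphertext blocks imply equal plaintext blocks.
C[1] = C[2] = 51, so P[1] = P[2].

P[1] = P[2]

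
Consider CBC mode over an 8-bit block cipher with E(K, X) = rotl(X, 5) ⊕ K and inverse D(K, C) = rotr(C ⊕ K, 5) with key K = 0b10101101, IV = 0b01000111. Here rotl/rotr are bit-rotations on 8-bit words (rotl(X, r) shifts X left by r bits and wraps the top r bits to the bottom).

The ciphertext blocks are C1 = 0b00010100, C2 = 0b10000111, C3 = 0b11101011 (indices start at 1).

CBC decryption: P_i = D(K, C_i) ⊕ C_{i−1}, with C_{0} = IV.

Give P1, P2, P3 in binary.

P1 = 0b10001010, P2 = 0b01000101, P3 = 0b10110101

P1: D(K, 0b00010100) = 0b11001101; 0b11001101 ⊕ 0b01000111 = 0b10001010.
P2: D(K, 0b10000111) = 0b01010001; 0b01010001 ⊕ 0b00010100 = 0b01000101.
P3: D(K, 0b11101011) = 0b00110010; 0b00110010 ⊕ 0b10000111 = 0b10110101.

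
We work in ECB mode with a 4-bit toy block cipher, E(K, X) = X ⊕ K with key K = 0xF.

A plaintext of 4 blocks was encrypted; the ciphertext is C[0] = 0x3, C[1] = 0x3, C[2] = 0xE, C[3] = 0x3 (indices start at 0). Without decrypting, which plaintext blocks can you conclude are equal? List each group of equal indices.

ECB encrypts each block independently with the same key, so equal ciphertext blocks imply equal plaintext blocks.
C[0] = C[1] = C[3] = 0x3, so P[0] = P[1] = P[3].

P[0] = P[1] = P[3]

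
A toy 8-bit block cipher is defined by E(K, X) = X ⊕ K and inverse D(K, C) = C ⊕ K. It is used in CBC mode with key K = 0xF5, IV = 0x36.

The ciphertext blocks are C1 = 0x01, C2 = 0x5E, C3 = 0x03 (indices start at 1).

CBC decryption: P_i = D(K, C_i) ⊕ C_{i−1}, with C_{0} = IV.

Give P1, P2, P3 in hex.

P1: D(K, 0x01) = 0xF4; 0xF4 ⊕ 0x36 = 0xC2.
P2: D(K, 0x5E) = 0xAB; 0xAB ⊕ 0x01 = 0xAA.
P3: D(K, 0x03) = 0xF6; 0xF6 ⊕ 0x5E = 0xA8.

P1 = 0xC2, P2 = 0xAA, P3 = 0xA8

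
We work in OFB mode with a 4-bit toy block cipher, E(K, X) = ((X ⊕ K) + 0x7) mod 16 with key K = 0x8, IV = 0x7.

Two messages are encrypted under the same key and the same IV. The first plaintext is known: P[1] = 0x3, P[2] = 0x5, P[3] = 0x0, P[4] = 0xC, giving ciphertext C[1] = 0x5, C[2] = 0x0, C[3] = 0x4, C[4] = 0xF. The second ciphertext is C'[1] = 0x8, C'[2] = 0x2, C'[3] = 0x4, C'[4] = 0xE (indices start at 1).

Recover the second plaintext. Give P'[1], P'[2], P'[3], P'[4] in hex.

In OFB with a reused IV, both messages share the same keystream S_i, so C_i ⊕ C'_i = P_i ⊕ P'_i and thus P'_i = P_i ⊕ C_i ⊕ C'_i.
P'[1]: 0x3 ⊕ 0x5 ⊕ 0x8 = 0xE.
P'[2]: 0x5 ⊕ 0x0 ⊕ 0x2 = 0x7.
P'[3]: 0x0 ⊕ 0x4 ⊕ 0x4 = 0x0.
P'[4]: 0xC ⊕ 0xF ⊕ 0xE = 0xD.

P'[1] = 0xE, P'[2] = 0x7, P'[3] = 0x0, P'[4] = 0xD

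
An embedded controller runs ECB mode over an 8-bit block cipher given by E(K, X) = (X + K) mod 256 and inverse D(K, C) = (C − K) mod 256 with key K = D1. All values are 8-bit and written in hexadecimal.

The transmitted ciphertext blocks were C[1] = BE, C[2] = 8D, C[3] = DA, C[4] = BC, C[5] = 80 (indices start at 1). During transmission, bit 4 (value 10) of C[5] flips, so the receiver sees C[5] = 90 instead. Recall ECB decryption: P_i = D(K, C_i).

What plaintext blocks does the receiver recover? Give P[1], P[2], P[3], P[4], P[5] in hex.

P[1] = ED, P[2] = BC, P[3] = 09, P[4] = EB, P[5] = BF

Only C[5] changed, to 90. In ECB, a change in C_i affects only P_i. Decrypting the received ciphertext:
P[1]: D(K, BE) = ED.
P[2]: D(K, 8D) = BC.
P[3]: D(K, DA) = 09.
P[4]: D(K, BC) = EB.
P[5]: D(K, 90) = BF.
Blocks that differ from the original plaintext: P[5].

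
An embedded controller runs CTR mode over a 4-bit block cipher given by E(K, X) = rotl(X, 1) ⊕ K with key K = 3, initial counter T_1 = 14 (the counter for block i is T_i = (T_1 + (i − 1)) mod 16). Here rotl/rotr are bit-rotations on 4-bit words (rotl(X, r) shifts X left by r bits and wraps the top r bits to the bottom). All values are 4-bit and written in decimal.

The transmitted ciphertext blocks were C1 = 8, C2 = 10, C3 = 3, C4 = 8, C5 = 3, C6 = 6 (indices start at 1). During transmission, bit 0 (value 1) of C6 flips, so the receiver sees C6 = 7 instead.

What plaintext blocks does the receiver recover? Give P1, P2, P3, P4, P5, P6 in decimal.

CTR decryption: S_i = E(K, T_i) where T_i is the counter for block i; P_i = C_i ⊕ S_i.
Only C6 changed, to 7. In CTR, a change in C_i flips the same bit in P_i only; the keystream is unaffected. Decrypting the received ciphertext:
P1: T = 14, S = E(K, T) = 14; 8 ⊕ 14 = 6.
P2: T = 15, S = E(K, T) = 12; 10 ⊕ 12 = 6.
P3: T = 0, S = E(K, T) = 3; 3 ⊕ 3 = 0.
P4: T = 1, S = E(K, T) = 1; 8 ⊕ 1 = 9.
P5: T = 2, S = E(K, T) = 7; 3 ⊕ 7 = 4.
P6: T = 3, S = E(K, T) = 5; 7 ⊕ 5 = 2.
Blocks that differ from the original plaintext: P6.

P1 = 6, P2 = 6, P3 = 0, P4 = 9, P5 = 4, P6 = 2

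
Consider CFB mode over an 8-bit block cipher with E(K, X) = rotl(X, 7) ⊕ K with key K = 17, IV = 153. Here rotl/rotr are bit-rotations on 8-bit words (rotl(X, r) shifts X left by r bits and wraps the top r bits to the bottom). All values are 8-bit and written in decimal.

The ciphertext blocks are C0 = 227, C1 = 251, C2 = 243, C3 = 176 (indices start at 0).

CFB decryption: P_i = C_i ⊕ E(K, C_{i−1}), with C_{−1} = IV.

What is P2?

P2: E(K, 251) = 236; 243 ⊕ 236 = 31.

P2 = 31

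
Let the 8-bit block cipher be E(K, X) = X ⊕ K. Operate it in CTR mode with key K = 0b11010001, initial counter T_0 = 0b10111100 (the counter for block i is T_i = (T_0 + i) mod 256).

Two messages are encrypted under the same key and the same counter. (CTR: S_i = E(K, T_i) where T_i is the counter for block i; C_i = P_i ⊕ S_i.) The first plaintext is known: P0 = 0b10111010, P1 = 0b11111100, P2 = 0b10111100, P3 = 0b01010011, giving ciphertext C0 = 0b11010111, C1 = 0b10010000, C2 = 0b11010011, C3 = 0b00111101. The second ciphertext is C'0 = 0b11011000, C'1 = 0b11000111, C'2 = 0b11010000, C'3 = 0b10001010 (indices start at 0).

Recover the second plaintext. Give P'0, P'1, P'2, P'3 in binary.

P'0 = 0b10110101, P'1 = 0b10101011, P'2 = 0b10111111, P'3 = 0b11100100

In CTR with a reused counter, both messages share the same keystream S_i, so C_i ⊕ C'_i = P_i ⊕ P'_i and thus P'_i = P_i ⊕ C_i ⊕ C'_i.
P'0: 0b10111010 ⊕ 0b11010111 ⊕ 0b11011000 = 0b10110101.
P'1: 0b11111100 ⊕ 0b10010000 ⊕ 0b11000111 = 0b10101011.
P'2: 0b10111100 ⊕ 0b11010011 ⊕ 0b11010000 = 0b10111111.
P'3: 0b01010011 ⊕ 0b00111101 ⊕ 0b10001010 = 0b11100100.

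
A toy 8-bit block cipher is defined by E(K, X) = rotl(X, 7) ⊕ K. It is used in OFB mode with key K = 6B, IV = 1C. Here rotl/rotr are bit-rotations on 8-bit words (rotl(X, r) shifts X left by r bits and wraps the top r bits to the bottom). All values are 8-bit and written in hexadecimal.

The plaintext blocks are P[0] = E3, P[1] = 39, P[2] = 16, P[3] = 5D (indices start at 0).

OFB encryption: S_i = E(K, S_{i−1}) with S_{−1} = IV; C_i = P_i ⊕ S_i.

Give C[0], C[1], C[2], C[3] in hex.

C[0]: S = E(K, 1C) = 65; E3 ⊕ 65 = 86.
C[1]: S = E(K, 65) = D9; 39 ⊕ D9 = E0.
C[2]: S = E(K, D9) = 87; 16 ⊕ 87 = 91.
C[3]: S = E(K, 87) = A8; 5D ⊕ A8 = F5.

C[0] = 86, C[1] = E0, C[2] = 91, C[3] = F5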